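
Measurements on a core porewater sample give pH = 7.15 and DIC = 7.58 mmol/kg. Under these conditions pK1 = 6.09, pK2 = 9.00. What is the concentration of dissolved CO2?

α₀ = 1 / (1 + K1/[H⁺] + K1K2/[H⁺]²) = 1 / (1 + 10^+1.06 + 10^-0.79)
   = 1 / (1 + 11.482 + 0.16218) = 1/12.644 = 0.07909
[CO2*] = α₀ × DIC = 0.07909 × 7.58 = 0.600 mmol/kg

[CO2*] = 0.600 mmol/kg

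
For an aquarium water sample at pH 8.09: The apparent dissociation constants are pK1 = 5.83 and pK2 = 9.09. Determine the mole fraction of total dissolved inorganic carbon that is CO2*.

α₀ = 0.00497

α₀ = 1 / (1 + K1/[H⁺] + K1K2/[H⁺]²) = 1 / (1 + 10^+2.26 + 10^+1.26)
   = 1 / (1 + 181.97 + 18.197) = 1/201.17 = 0.004971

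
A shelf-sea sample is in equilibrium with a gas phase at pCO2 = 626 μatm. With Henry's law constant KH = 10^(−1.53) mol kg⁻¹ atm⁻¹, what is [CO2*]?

KH = 10^(−1.53) = 2.951×10^-2 mol kg⁻¹ atm⁻¹
[CO2*] = KH · pCO2 = 2.951×10^-2 × 626×10^-6 atm = 1.85×10^-5 mol/kg

[CO2*] = 18.5 μmol/kg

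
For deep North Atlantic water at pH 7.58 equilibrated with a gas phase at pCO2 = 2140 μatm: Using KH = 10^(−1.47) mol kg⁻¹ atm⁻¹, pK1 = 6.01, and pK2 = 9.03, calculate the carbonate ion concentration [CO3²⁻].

[CO2*] = KH · pCO2 = 10^(−1.47) × 2140×10^-6 = 7.251×10^-5 mol/kg
α₀ = 1/(1 + K1/[H⁺] + K1K2/[H⁺]²) = 1/(1 + 10^+1.57 + 10^+0.12) = 0.02533
DIC = [CO2*]/α₀ = 7.251×10^-5 / 0.02533 = 2.862 mmol/kg
[CO3²⁻] = α₂·DIC; α₂ = 0.03340, so [CO3²⁻] = 0.03340 × 2.862 = 0.0956 mmol/kg

[CO3²⁻] = 0.0956 mmol/kg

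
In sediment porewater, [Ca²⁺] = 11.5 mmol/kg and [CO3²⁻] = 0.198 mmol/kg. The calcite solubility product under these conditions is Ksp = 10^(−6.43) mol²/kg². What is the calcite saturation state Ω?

Ω = 6.13

Ksp = 10^(−6.43) = 3.715×10^-7
Ω = [Ca²⁺][CO3²⁻]/Ksp = (11.5×10^-3)(0.198×10^-3) / 3.715×10^-7 = 6.13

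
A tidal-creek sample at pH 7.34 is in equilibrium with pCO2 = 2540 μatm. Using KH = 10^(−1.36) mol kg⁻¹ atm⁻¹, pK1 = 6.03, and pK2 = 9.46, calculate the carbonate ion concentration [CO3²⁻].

[CO2*] = KH · pCO2 = 10^(−1.36) × 2540×10^-6 = 1.109×10^-4 mol/kg
α₀ = 1/(1 + K1/[H⁺] + K1K2/[H⁺]²) = 1/(1 + 10^+1.31 + 10^-0.81) = 0.04636
DIC = [CO2*]/α₀ = 1.109×10^-4 / 0.04636 = 2.392 mmol/kg
[CO3²⁻] = α₂·DIC; α₂ = 0.007180, so [CO3²⁻] = 0.007180 × 2.392 = 0.0172 mmol/kg = 17.2 μmol/kg

[CO3²⁻] = 17.2 μmol/kg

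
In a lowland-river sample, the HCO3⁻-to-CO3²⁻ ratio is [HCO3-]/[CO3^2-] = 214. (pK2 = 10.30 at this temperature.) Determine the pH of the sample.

From K2 = [H⁺][CO3^2-]/[HCO3-]:  pH = pK2 − log₁₀([HCO3-]/[CO3^2-])
log₁₀(214) = +2.330
pH = 10.30 − (+2.330) = 7.97

pH = 7.97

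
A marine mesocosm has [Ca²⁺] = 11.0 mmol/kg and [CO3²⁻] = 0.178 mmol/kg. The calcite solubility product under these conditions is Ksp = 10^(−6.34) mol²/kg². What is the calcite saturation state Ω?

Ω = 4.28

Ksp = 10^(−6.34) = 4.571×10^-7
Ω = [Ca²⁺][CO3²⁻]/Ksp = (11.0×10^-3)(0.178×10^-3) / 4.571×10^-7 = 4.28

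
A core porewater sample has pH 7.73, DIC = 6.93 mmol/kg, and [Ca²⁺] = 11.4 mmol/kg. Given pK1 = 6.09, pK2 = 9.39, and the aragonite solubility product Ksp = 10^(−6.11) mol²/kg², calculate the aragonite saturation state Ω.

Ω = 2.13

α₂ = 1 / (1 + [H⁺]/K2 + [H⁺]²/(K1K2)) = 1 / (1 + 10^+1.66 + 10^+0.02)
   = 1 / (1 + 45.709 + 1.0471) = 1/47.756 = 0.02094
[CO3²⁻] = α₂ × DIC = 0.02094 × 6.93 = 0.1451 mmol/kg
Ksp = 10^(−6.11) = 7.762×10^-7
Ω = [Ca²⁺][CO3²⁻]/Ksp = (11.4×10^-3)(1.451×10^-4) / 7.762×10^-7 = 2.13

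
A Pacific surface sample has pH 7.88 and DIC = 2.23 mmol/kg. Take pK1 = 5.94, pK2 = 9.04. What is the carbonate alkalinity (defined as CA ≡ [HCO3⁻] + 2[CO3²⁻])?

CA = [HCO3⁻] + 2[CO3²⁻] = (α₁ + 2α₂)·DIC
At pH 7.88: [H⁺]/K1 = 10^-1.94 = 0.011482, K2/[H⁺] = 10^-1.16 = 0.069183
α₁ = 1/(1 + 0.011482 + 0.069183) = 1/1.0807 = 0.9254; α₂ = α₁·K2/[H⁺] = 0.06402
α₁ + 2α₂ = 1.0534
CA = 1.0534 × 2.23 = 2.35 mmol/kg

CA = 2.35 mmol/kg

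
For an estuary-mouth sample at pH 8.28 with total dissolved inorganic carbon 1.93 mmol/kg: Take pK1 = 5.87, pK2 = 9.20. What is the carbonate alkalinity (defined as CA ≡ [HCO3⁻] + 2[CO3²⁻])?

CA = 2.13 mmol/kg

CA = [HCO3⁻] + 2[CO3²⁻] = (α₁ + 2α₂)·DIC
At pH 8.28: [H⁺]/K1 = 10^-2.41 = 0.0038905, K2/[H⁺] = 10^-0.92 = 0.12023
α₁ = 1/(1 + 0.0038905 + 0.12023) = 1/1.1241 = 0.8896; α₂ = α₁·K2/[H⁺] = 0.1070
α₁ + 2α₂ = 1.1035
CA = 1.1035 × 1.93 = 2.13 mmol/kg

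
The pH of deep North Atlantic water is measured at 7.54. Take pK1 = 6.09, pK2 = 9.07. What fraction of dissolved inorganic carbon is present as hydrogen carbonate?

α₁ = 1 / (1 + [H⁺]/K1 + K2/[H⁺]) = 1 / (1 + 10^-1.45 + 10^-1.53)
   = 1 / (1 + 0.035481 + 0.029512) = 1/1.0650 = 0.9390

α₁ = 0.939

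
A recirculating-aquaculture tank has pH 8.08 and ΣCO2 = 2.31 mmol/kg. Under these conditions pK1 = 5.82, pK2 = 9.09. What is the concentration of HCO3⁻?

α₁ = 1 / (1 + [H⁺]/K1 + K2/[H⁺]) = 1 / (1 + 10^-2.26 + 10^-1.01)
   = 1 / (1 + 0.0054954 + 0.097724) = 1/1.1032 = 0.9064
[HCO3⁻] = α₁ × DIC = 0.9064 × 2.31 = 2.09 mmol/kg

[HCO3⁻] = 2.09 mmol/kg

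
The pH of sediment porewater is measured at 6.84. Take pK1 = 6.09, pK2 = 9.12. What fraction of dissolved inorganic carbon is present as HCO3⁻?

α₁ = 0.845

α₁ = 1 / (1 + [H⁺]/K1 + K2/[H⁺]) = 1 / (1 + 10^-0.75 + 10^-2.28)
   = 1 / (1 + 0.17783 + 0.0052481) = 1/1.1831 = 0.8453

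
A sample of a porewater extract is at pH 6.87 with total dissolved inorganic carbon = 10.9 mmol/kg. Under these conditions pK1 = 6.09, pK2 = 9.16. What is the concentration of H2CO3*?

α₀ = 1 / (1 + K1/[H⁺] + K1K2/[H⁺]²) = 1 / (1 + 10^+0.78 + 10^-1.51)
   = 1 / (1 + 6.0256 + 0.030903) = 1/7.0565 = 0.1417
[CO2*] = α₀ × DIC = 0.1417 × 10.9 = 1.54 mmol/kg

[CO2*] = 1.54 mmol/kg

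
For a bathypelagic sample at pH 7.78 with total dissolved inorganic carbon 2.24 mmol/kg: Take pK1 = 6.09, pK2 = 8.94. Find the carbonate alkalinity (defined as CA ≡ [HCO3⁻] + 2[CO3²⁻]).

CA = [HCO3⁻] + 2[CO3²⁻] = (α₁ + 2α₂)·DIC
At pH 7.78: [H⁺]/K1 = 10^-1.69 = 0.020417, K2/[H⁺] = 10^-1.16 = 0.069183
α₁ = 1/(1 + 0.020417 + 0.069183) = 1/1.0896 = 0.9178; α₂ = α₁·K2/[H⁺] = 0.06349
α₁ + 2α₂ = 1.0448
CA = 1.0448 × 2.24 = 2.34 mmol/kg

CA = 2.34 mmol/kg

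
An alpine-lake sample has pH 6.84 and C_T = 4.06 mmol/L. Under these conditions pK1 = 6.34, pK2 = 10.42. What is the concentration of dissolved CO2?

[CO2*] = 0.975 mmol/L

α₀ = 1 / (1 + K1/[H⁺] + K1K2/[H⁺]²) = 1 / (1 + 10^+0.50 + 10^-3.08)
   = 1 / (1 + 3.1623 + 0.00083176) = 1/4.1631 = 0.2402
[CO2*] = α₀ × DIC = 0.2402 × 4.06 = 0.975 mmol/L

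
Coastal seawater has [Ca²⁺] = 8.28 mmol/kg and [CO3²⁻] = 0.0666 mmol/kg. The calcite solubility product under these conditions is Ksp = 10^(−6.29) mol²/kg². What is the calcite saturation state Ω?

Ksp = 10^(−6.29) = 5.129×10^-7
Ω = [Ca²⁺][CO3²⁻]/Ksp = (8.28×10^-3)(0.0666×10^-3) / 5.129×10^-7 = 1.08

Ω = 1.08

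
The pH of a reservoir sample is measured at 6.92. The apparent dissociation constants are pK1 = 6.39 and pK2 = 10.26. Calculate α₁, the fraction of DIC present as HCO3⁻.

α₁ = 1 / (1 + [H⁺]/K1 + K2/[H⁺]) = 1 / (1 + 10^-0.53 + 10^-3.34)
   = 1 / (1 + 0.29512 + 0.00045709) = 1/1.2956 = 0.7719

α₁ = 0.772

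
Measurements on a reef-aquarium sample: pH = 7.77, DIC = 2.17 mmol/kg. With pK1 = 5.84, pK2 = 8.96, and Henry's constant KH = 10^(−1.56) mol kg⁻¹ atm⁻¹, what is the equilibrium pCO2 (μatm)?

α₀ = 1 / (1 + K1/[H⁺] + K1K2/[H⁺]²) = 1 / (1 + 10^+1.93 + 10^+0.74)
   = 1 / (1 + 85.114 + 5.4954) = 1/91.609 = 0.01092
[CO2*] = α₀ × DIC = 0.01092 × 2.17 = 0.02369 mmol/kg
pCO2 = [CO2*]/KH = 2.369×10^-5 / 2.754×10^-2 = 860 μatm

pCO2 = 860 μatm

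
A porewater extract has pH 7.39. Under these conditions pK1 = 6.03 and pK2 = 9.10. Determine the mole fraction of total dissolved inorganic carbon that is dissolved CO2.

α₀ = 1 / (1 + K1/[H⁺] + K1K2/[H⁺]²) = 1 / (1 + 10^+1.36 + 10^-0.35)
   = 1 / (1 + 22.909 + 0.44668) = 1/24.355 = 0.04106

α₀ = 0.0411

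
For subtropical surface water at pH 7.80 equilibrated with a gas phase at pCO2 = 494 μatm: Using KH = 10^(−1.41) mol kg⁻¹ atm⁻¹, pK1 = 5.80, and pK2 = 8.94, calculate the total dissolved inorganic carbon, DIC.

[CO2*] = KH · pCO2 = 10^(−1.41) × 494×10^-6 = 1.922×10^-5 mol/kg
α₀ = 1/(1 + K1/[H⁺] + K1K2/[H⁺]²) = 1/(1 + 10^+2.00 + 10^+0.86) = 0.009238
DIC = [CO2*]/α₀ = 1.922×10^-5 / 0.009238 = 2.08 mmol/kg

DIC = 2.08 mmol/kg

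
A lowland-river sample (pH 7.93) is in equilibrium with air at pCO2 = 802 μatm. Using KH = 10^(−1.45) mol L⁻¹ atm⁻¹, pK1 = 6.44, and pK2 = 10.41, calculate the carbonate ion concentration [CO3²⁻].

[CO2*] = KH · pCO2 = 10^(−1.45) × 802×10^-6 = 2.846×10^-5 mol/L
α₀ = 1/(1 + K1/[H⁺] + K1K2/[H⁺]²) = 1/(1 + 10^+1.49 + 10^-0.99) = 0.03124
DIC = [CO2*]/α₀ = 2.846×10^-5 / 0.03124 = 0.9107 mmol/L
[CO3²⁻] = α₂·DIC; α₂ = 0.003197, so [CO3²⁻] = 0.003197 × 0.9107 = 0.00291 mmol/L = 2.91 μmol/L

[CO3²⁻] = 2.91 μmol/L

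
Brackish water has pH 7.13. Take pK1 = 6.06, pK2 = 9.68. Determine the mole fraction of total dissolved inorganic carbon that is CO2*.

α₀ = 0.0782

α₀ = 1 / (1 + K1/[H⁺] + K1K2/[H⁺]²) = 1 / (1 + 10^+1.07 + 10^-1.48)
   = 1 / (1 + 11.749 + 0.033113) = 1/12.782 = 0.07823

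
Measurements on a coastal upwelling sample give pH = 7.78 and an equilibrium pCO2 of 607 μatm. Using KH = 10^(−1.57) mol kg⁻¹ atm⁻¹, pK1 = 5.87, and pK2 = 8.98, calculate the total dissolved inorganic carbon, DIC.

DIC = 1.43 mmol/kg

[CO2*] = KH · pCO2 = 10^(−1.57) × 607×10^-6 = 1.634×10^-5 mol/kg
α₀ = 1/(1 + K1/[H⁺] + K1K2/[H⁺]²) = 1/(1 + 10^+1.91 + 10^+0.71) = 0.01144
DIC = [CO2*]/α₀ = 1.634×10^-5 / 0.01144 = 1.43 mmol/kg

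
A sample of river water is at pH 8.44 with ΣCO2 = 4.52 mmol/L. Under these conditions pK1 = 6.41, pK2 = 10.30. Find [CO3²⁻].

α₂ = 1 / (1 + [H⁺]/K2 + [H⁺]²/(K1K2)) = 1 / (1 + 10^+1.86 + 10^-0.17)
   = 1 / (1 + 72.444 + 0.67608) = 1/74.120 = 0.01349
[CO3²⁻] = α₂ × DIC = 0.01349 × 4.52 = 0.0610 mmol/L

[CO3²⁻] = 0.0610 mmol/L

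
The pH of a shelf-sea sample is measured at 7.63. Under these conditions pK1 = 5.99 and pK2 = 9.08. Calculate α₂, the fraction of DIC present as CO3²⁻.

α₂ = 1 / (1 + [H⁺]/K2 + [H⁺]²/(K1K2)) = 1 / (1 + 10^+1.45 + 10^-0.19)
   = 1 / (1 + 28.184 + 0.64565) = 1/29.829 = 0.03352

α₂ = 0.0335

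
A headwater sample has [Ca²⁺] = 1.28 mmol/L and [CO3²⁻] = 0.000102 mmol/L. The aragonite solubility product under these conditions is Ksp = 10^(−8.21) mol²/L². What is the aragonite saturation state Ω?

Ω = 0.0212

Ksp = 10^(−8.21) = 6.166×10^-9
Ω = [Ca²⁺][CO3²⁻]/Ksp = (1.28×10^-3)(0.000102×10^-3) / 6.166×10^-9 = 0.0212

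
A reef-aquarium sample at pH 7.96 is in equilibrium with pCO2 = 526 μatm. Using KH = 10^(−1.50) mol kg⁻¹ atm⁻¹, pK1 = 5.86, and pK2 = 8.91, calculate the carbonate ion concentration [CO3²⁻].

[CO3²⁻] = 0.235 mmol/kg

[CO2*] = KH · pCO2 = 10^(−1.50) × 526×10^-6 = 1.663×10^-5 mol/kg
α₀ = 1/(1 + K1/[H⁺] + K1K2/[H⁺]²) = 1/(1 + 10^+2.10 + 10^+1.15) = 0.007091
DIC = [CO2*]/α₀ = 1.663×10^-5 / 0.007091 = 2.346 mmol/kg
[CO3²⁻] = α₂·DIC; α₂ = 0.1002, so [CO3²⁻] = 0.1002 × 2.346 = 0.235 mmol/kg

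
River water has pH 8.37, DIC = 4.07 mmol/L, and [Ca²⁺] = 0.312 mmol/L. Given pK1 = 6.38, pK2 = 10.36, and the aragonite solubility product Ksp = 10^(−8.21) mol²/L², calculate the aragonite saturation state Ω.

α₂ = 1 / (1 + [H⁺]/K2 + [H⁺]²/(K1K2)) = 1 / (1 + 10^+1.99 + 10^+0.00)
   = 1 / (1 + 97.724 + 1.0000) = 1/99.724 = 0.01003
[CO3²⁻] = α₂ × DIC = 0.01003 × 4.07 = 0.04081 mmol/L
Ksp = 10^(−8.21) = 6.166×10^-9
Ω = [Ca²⁺][CO3²⁻]/Ksp = (0.312×10^-3)(4.081×10^-5) / 6.166×10^-9 = 2.07

Ω = 2.07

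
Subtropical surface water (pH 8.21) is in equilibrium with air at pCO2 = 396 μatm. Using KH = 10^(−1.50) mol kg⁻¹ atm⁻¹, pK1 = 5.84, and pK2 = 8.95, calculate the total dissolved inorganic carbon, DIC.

DIC = 3.48 mmol/kg

[CO2*] = KH · pCO2 = 10^(−1.50) × 396×10^-6 = 1.252×10^-5 mol/kg
α₀ = 1/(1 + K1/[H⁺] + K1K2/[H⁺]²) = 1/(1 + 10^+2.37 + 10^+1.63) = 0.003596
DIC = [CO2*]/α₀ = 1.252×10^-5 / 0.003596 = 3.48 mmol/kg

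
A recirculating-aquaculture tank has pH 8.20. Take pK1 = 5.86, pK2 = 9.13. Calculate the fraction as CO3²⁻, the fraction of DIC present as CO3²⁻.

α₂ = 1 / (1 + [H⁺]/K2 + [H⁺]²/(K1K2)) = 1 / (1 + 10^+0.93 + 10^-1.41)
   = 1 / (1 + 8.5114 + 0.038905) = 1/9.5503 = 0.1047

α₂ = 0.105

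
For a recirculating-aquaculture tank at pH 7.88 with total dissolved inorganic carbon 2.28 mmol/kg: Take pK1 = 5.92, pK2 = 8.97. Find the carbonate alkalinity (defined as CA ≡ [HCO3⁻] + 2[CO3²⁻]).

CA = 2.43 mmol/kg

CA = [HCO3⁻] + 2[CO3²⁻] = (α₁ + 2α₂)·DIC
At pH 7.88: [H⁺]/K1 = 10^-1.96 = 0.010965, K2/[H⁺] = 10^-1.09 = 0.081283
α₁ = 1/(1 + 0.010965 + 0.081283) = 1/1.0922 = 0.9155; α₂ = α₁·K2/[H⁺] = 0.07442
α₁ + 2α₂ = 1.0644
CA = 1.0644 × 2.28 = 2.43 mmol/kg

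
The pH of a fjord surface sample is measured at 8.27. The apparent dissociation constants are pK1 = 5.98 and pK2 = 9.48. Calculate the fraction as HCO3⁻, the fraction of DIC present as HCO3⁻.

α₁ = 1 / (1 + [H⁺]/K1 + K2/[H⁺]) = 1 / (1 + 10^-2.29 + 10^-1.21)
   = 1 / (1 + 0.0051286 + 0.061660) = 1/1.0668 = 0.9374

α₁ = 0.937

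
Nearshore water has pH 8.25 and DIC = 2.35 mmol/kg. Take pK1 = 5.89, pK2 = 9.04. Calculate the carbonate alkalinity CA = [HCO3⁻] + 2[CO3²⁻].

CA = 2.67 mmol/kg

CA = [HCO3⁻] + 2[CO3²⁻] = (α₁ + 2α₂)·DIC
At pH 8.25: [H⁺]/K1 = 10^-2.36 = 0.0043652, K2/[H⁺] = 10^-0.79 = 0.16218
α₁ = 1/(1 + 0.0043652 + 0.16218) = 1/1.1665 = 0.8572; α₂ = α₁·K2/[H⁺] = 0.1390
α₁ + 2α₂ = 1.1353
CA = 1.1353 × 2.35 = 2.67 mmol/kg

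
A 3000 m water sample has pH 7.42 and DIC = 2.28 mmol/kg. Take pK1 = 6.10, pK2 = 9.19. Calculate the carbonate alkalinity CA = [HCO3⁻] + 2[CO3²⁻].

CA = [HCO3⁻] + 2[CO3²⁻] = (α₁ + 2α₂)·DIC
At pH 7.42: [H⁺]/K1 = 10^-1.32 = 0.047863, K2/[H⁺] = 10^-1.77 = 0.016982
α₁ = 1/(1 + 0.047863 + 0.016982) = 1/1.0648 = 0.9391; α₂ = α₁·K2/[H⁺] = 0.01595
α₁ + 2α₂ = 0.9710
CA = 0.9710 × 2.28 = 2.21 mmol/kg

CA = 2.21 mmol/kg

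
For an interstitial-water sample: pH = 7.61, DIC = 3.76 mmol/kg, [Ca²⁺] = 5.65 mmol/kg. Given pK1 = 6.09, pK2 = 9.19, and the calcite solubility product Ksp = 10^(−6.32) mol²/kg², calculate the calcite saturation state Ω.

Ω = 1.11

α₂ = 1 / (1 + [H⁺]/K2 + [H⁺]²/(K1K2)) = 1 / (1 + 10^+1.58 + 10^+0.06)
   = 1 / (1 + 38.019 + 1.1482) = 1/40.167 = 0.02490
[CO3²⁻] = α₂ × DIC = 0.02490 × 3.76 = 0.09361 mmol/kg
Ksp = 10^(−6.32) = 4.786×10^-7
Ω = [Ca²⁺][CO3²⁻]/Ksp = (5.65×10^-3)(9.361×10^-5) / 4.786×10^-7 = 1.11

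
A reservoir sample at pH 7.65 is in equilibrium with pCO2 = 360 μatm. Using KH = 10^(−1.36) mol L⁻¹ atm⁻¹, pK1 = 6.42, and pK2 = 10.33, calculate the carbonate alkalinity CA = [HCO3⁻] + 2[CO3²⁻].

[CO2*] = KH · pCO2 = 10^(−1.36) × 360×10^-6 = 1.571×10^-5 mol/L
α₀ = 1/(1 + K1/[H⁺] + K1K2/[H⁺]²) = 1/(1 + 10^+1.23 + 10^-1.45) = 0.05550
DIC = [CO2*]/α₀ = 1.571×10^-5 / 0.05550 = 0.2831 mmol/L
CA = (α₁ + 2α₂)·DIC = (0.9425 + 2×0.001969) × 0.2831 = 0.268 mmol/L

CA = 0.268 mmol/L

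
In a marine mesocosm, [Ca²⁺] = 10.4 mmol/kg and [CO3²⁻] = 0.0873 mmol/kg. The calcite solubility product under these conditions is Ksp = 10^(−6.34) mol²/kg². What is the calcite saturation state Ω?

Ω = 1.99

Ksp = 10^(−6.34) = 4.571×10^-7
Ω = [Ca²⁺][CO3²⁻]/Ksp = (10.4×10^-3)(0.0873×10^-3) / 4.571×10^-7 = 1.99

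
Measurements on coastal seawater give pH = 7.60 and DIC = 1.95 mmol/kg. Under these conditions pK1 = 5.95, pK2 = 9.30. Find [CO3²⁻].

α₂ = 1 / (1 + [H⁺]/K2 + [H⁺]²/(K1K2)) = 1 / (1 + 10^+1.70 + 10^+0.05)
   = 1 / (1 + 50.119 + 1.1220) = 1/52.241 = 0.01914
[CO3²⁻] = α₂ × DIC = 0.01914 × 1.95 = 0.0373 mmol/kg

[CO3²⁻] = 0.0373 mmol/kg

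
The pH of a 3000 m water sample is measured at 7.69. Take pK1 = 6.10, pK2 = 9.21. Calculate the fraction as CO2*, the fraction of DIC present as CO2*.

α₀ = 1 / (1 + K1/[H⁺] + K1K2/[H⁺]²) = 1 / (1 + 10^+1.59 + 10^+0.07)
   = 1 / (1 + 38.905 + 1.1749) = 1/41.079 = 0.02434

α₀ = 0.0243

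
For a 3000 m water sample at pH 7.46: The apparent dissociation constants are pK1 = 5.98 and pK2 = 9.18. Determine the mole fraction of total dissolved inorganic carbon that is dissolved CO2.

α₀ = 0.0315

α₀ = 1 / (1 + K1/[H⁺] + K1K2/[H⁺]²) = 1 / (1 + 10^+1.48 + 10^-0.24)
   = 1 / (1 + 30.200 + 0.57544) = 1/31.775 = 0.03147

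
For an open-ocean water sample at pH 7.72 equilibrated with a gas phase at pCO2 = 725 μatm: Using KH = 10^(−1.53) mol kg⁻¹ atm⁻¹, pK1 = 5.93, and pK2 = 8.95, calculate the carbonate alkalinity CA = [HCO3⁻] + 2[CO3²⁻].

CA = 1.47 mmol/kg

[CO2*] = KH · pCO2 = 10^(−1.53) × 725×10^-6 = 2.140×10^-5 mol/kg
α₀ = 1/(1 + K1/[H⁺] + K1K2/[H⁺]²) = 1/(1 + 10^+1.79 + 10^+0.56) = 0.01509
DIC = [CO2*]/α₀ = 2.140×10^-5 / 0.01509 = 1.418 mmol/kg
CA = (α₁ + 2α₂)·DIC = (0.9301 + 2×0.05477) × 1.418 = 1.47 mmol/kg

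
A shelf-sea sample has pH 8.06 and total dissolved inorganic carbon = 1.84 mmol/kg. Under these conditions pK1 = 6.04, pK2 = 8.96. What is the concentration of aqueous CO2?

α₀ = 1 / (1 + K1/[H⁺] + K1K2/[H⁺]²) = 1 / (1 + 10^+2.02 + 10^+1.12)
   = 1 / (1 + 104.71 + 13.183) = 1/118.90 = 0.008411
[CO2*] = α₀ × DIC = 0.008411 × 1.84 = 0.0155 mmol/kg = 15.5 μmol/kg

[CO2*] = 15.5 μmol/kg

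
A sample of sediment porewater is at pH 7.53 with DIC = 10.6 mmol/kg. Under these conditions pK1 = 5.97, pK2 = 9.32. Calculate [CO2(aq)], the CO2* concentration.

α₀ = 1 / (1 + K1/[H⁺] + K1K2/[H⁺]²) = 1 / (1 + 10^+1.56 + 10^-0.23)
   = 1 / (1 + 36.308 + 0.58884) = 1/37.897 = 0.02639
[CO2*] = α₀ × DIC = 0.02639 × 10.6 = 0.280 mmol/kg

[CO2*] = 0.280 mmol/kg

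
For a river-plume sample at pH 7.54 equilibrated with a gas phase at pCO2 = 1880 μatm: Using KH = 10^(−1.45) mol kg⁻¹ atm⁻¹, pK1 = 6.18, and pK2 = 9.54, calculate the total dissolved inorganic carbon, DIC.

[CO2*] = KH · pCO2 = 10^(−1.45) × 1880×10^-6 = 6.670×10^-5 mol/kg
α₀ = 1/(1 + K1/[H⁺] + K1K2/[H⁺]²) = 1/(1 + 10^+1.36 + 10^-0.64) = 0.04143
DIC = [CO2*]/α₀ = 6.670×10^-5 / 0.04143 = 1.61 mmol/kg

DIC = 1.61 mmol/kg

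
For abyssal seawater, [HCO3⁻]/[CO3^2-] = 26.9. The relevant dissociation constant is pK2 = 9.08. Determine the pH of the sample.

From K2 = [H⁺][CO3^2-]/[HCO3⁻]:  pH = pK2 − log₁₀([HCO3⁻]/[CO3^2-])
log₁₀(26.9) = +1.430
pH = 9.08 − (+1.430) = 7.65

pH = 7.65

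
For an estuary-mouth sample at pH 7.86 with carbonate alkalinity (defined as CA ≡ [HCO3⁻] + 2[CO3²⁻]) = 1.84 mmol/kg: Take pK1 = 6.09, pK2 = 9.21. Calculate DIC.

CA = [HCO3⁻] + 2[CO3²⁻] = (α₁ + 2α₂)·DIC
At pH 7.86: [H⁺]/K1 = 10^-1.77 = 0.016982, K2/[H⁺] = 10^-1.35 = 0.044668
α₁ = 1/(1 + 0.016982 + 0.044668) = 1/1.0617 = 0.9419; α₂ = α₁·K2/[H⁺] = 0.04207
α₁ + 2α₂ = 1.0261
DIC = CA / (α₁ + 2α₂) = 1.84 / 1.0261 = 1.79 mmol/kg

DIC = 1.79 mmol/kg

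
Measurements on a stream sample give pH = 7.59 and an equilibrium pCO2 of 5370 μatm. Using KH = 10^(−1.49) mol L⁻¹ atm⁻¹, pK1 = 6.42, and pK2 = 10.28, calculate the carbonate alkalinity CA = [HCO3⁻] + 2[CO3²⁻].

CA = 2.58 mmol/L

[CO2*] = KH · pCO2 = 10^(−1.49) × 5370×10^-6 = 1.738×10^-4 mol/L
α₀ = 1/(1 + K1/[H⁺] + K1K2/[H⁺]²) = 1/(1 + 10^+1.17 + 10^-1.52) = 0.06321
DIC = [CO2*]/α₀ = 1.738×10^-4 / 0.06321 = 2.749 mmol/L
CA = (α₁ + 2α₂)·DIC = (0.9349 + 2×0.001909) × 2.749 = 2.58 mmol/L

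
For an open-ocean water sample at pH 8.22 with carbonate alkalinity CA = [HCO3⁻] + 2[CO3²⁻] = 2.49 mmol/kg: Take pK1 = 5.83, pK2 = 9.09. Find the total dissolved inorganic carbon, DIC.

DIC = 2.23 mmol/kg

CA = [HCO3⁻] + 2[CO3²⁻] = (α₁ + 2α₂)·DIC
At pH 8.22: [H⁺]/K1 = 10^-2.39 = 0.0040738, K2/[H⁺] = 10^-0.87 = 0.13490
α₁ = 1/(1 + 0.0040738 + 0.13490) = 1/1.1390 = 0.8780; α₂ = α₁·K2/[H⁺] = 0.1184
α₁ + 2α₂ = 1.1149
DIC = CA / (α₁ + 2α₂) = 2.49 / 1.1149 = 2.23 mmol/kg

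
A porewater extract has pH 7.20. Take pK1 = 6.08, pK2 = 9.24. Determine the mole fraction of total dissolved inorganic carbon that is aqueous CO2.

α₀ = 0.0699

α₀ = 1 / (1 + K1/[H⁺] + K1K2/[H⁺]²) = 1 / (1 + 10^+1.12 + 10^-0.92)
   = 1 / (1 + 13.183 + 0.12023) = 1/14.303 = 0.06992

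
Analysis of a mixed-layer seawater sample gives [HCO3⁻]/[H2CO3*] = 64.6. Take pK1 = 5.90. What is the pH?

From K1 = [H⁺][HCO3⁻]/[H2CO3*]:  pH = pK1 + log₁₀([HCO3⁻]/[H2CO3*])
log₁₀(64.6) = +1.810
pH = 5.90 + (+1.810) = 7.71

pH = 7.71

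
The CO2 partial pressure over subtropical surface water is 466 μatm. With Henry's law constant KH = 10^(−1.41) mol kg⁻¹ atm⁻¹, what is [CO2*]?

[CO2*] = 18.1 μmol/kg

KH = 10^(−1.41) = 3.890×10^-2 mol kg⁻¹ atm⁻¹
[CO2*] = KH · pCO2 = 3.890×10^-2 × 466×10^-6 atm = 1.81×10^-5 mol/kg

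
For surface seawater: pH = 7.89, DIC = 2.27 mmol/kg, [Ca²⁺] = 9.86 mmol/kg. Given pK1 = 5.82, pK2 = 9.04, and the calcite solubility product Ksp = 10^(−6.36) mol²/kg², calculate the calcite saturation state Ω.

α₂ = 1 / (1 + [H⁺]/K2 + [H⁺]²/(K1K2)) = 1 / (1 + 10^+1.15 + 10^-0.92)
   = 1 / (1 + 14.125 + 0.12023) = 1/15.246 = 0.06559
[CO3²⁻] = α₂ × DIC = 0.06559 × 2.27 = 0.1489 mmol/kg
Ksp = 10^(−6.36) = 4.365×10^-7
Ω = [Ca²⁺][CO3²⁻]/Ksp = (9.86×10^-3)(1.489×10^-4) / 4.365×10^-7 = 3.36

Ω = 3.36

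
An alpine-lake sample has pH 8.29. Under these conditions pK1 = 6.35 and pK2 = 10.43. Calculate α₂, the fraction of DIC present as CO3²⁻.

α₂ = 1 / (1 + [H⁺]/K2 + [H⁺]²/(K1K2)) = 1 / (1 + 10^+2.14 + 10^+0.20)
   = 1 / (1 + 138.04 + 1.5849) = 1/140.62 = 0.007111

α₂ = 0.00711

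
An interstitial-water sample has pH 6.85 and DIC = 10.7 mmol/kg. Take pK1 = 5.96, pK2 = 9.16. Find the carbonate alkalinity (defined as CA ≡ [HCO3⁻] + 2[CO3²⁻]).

CA = [HCO3⁻] + 2[CO3²⁻] = (α₁ + 2α₂)·DIC
At pH 6.85: [H⁺]/K1 = 10^-0.89 = 0.12882, K2/[H⁺] = 10^-2.31 = 0.0048978
α₁ = 1/(1 + 0.12882 + 0.0048978) = 1/1.1337 = 0.8820; α₂ = α₁·K2/[H⁺] = 0.004320
α₁ + 2α₂ = 0.8907
CA = 0.8907 × 10.7 = 9.53 mmol/kg

CA = 9.53 mmol/kg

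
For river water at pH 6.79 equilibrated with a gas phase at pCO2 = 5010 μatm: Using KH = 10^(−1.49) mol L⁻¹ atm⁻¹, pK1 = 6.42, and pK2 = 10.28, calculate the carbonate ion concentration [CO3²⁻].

[CO2*] = KH · pCO2 = 10^(−1.49) × 5010×10^-6 = 1.621×10^-4 mol/L
α₀ = 1/(1 + K1/[H⁺] + K1K2/[H⁺]²) = 1/(1 + 10^+0.37 + 10^-3.12) = 0.2990
DIC = [CO2*]/α₀ = 1.621×10^-4 / 0.2990 = 0.5423 mmol/L
[CO3²⁻] = α₂·DIC; α₂ = 0.0002268, so [CO3²⁻] = 0.0002268 × 0.5423 = 0.000123 mmol/L = 0.123 μmol/L

[CO3²⁻] = 0.123 μmol/L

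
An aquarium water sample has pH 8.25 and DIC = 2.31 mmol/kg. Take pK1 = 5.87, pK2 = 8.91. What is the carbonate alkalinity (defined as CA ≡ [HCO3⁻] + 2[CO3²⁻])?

CA = [HCO3⁻] + 2[CO3²⁻] = (α₁ + 2α₂)·DIC
At pH 8.25: [H⁺]/K1 = 10^-2.38 = 0.0041687, K2/[H⁺] = 10^-0.66 = 0.21878
α₁ = 1/(1 + 0.0041687 + 0.21878) = 1/1.2229 = 0.8177; α₂ = α₁·K2/[H⁺] = 0.1789
α₁ + 2α₂ = 1.1755
CA = 1.1755 × 2.31 = 2.72 mmol/kg

CA = 2.72 mmol/kg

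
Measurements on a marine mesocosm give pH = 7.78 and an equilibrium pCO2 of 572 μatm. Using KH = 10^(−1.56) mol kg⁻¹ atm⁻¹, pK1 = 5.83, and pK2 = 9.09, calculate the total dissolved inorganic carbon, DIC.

DIC = 1.49 mmol/kg

[CO2*] = KH · pCO2 = 10^(−1.56) × 572×10^-6 = 1.575×10^-5 mol/kg
α₀ = 1/(1 + K1/[H⁺] + K1K2/[H⁺]²) = 1/(1 + 10^+1.95 + 10^+0.64) = 0.01058
DIC = [CO2*]/α₀ = 1.575×10^-5 / 0.01058 = 1.49 mmol/kg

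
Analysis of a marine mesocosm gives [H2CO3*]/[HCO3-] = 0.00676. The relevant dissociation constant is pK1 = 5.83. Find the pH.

From K1 = [H⁺][HCO3-]/[H2CO3*]:  pH = pK1 − log₁₀([H2CO3*]/[HCO3-])
log₁₀(0.00676) = -2.170
pH = 5.83 − (-2.170) = 8.00

pH = 8.00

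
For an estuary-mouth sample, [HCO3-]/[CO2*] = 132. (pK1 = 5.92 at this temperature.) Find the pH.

From K1 = [H⁺][HCO3-]/[CO2*]:  pH = pK1 + log₁₀([HCO3-]/[CO2*])
log₁₀(132) = +2.121
pH = 5.92 + (+2.121) = 8.04

pH = 8.04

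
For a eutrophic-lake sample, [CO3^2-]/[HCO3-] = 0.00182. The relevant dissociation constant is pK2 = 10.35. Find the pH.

From K2 = [H⁺][CO3^2-]/[HCO3-]:  pH = pK2 + log₁₀([CO3^2-]/[HCO3-])
log₁₀(0.00182) = -2.740
pH = 10.35 + (-2.740) = 7.61

pH = 7.61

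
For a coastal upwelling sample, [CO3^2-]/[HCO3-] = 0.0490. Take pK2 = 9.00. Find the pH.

pH = 7.69

From K2 = [H⁺][CO3^2-]/[HCO3-]:  pH = pK2 + log₁₀([CO3^2-]/[HCO3-])
log₁₀(0.0490) = -1.310
pH = 9.00 + (-1.310) = 7.69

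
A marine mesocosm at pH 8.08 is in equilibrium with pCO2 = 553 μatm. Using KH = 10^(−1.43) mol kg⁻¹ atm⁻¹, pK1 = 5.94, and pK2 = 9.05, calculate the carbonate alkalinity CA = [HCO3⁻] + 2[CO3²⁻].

[CO2*] = KH · pCO2 = 10^(−1.43) × 553×10^-6 = 2.055×10^-5 mol/kg
α₀ = 1/(1 + K1/[H⁺] + K1K2/[H⁺]²) = 1/(1 + 10^+2.14 + 10^+1.17) = 0.006501
DIC = [CO2*]/α₀ = 2.055×10^-5 / 0.006501 = 3.161 mmol/kg
CA = (α₁ + 2α₂)·DIC = (0.8973 + 2×0.09615) × 3.161 = 3.44 mmol/kg

CA = 3.44 mmol/kg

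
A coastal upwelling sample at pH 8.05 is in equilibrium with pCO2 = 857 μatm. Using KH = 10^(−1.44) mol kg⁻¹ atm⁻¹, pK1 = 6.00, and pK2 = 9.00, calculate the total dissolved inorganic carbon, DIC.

DIC = 3.91 mmol/kg

[CO2*] = KH · pCO2 = 10^(−1.44) × 857×10^-6 = 3.112×10^-5 mol/kg
α₀ = 1/(1 + K1/[H⁺] + K1K2/[H⁺]²) = 1/(1 + 10^+2.05 + 10^+1.10) = 0.007950
DIC = [CO2*]/α₀ = 3.112×10^-5 / 0.007950 = 3.91 mmol/kg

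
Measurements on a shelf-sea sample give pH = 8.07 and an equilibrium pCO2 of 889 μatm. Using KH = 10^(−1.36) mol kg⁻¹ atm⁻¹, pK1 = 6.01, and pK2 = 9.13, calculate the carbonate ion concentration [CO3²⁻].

[CO2*] = KH · pCO2 = 10^(−1.36) × 889×10^-6 = 3.881×10^-5 mol/kg
α₀ = 1/(1 + K1/[H⁺] + K1K2/[H⁺]²) = 1/(1 + 10^+2.06 + 10^+1.00) = 0.007948
DIC = [CO2*]/α₀ = 3.881×10^-5 / 0.007948 = 4.882 mmol/kg
[CO3²⁻] = α₂·DIC; α₂ = 0.07948, so [CO3²⁻] = 0.07948 × 4.882 = 0.388 mmol/kg

[CO3²⁻] = 0.388 mmol/kg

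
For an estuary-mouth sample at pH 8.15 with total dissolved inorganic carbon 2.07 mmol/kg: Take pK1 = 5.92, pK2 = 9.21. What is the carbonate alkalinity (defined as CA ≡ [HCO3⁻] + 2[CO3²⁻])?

CA = [HCO3⁻] + 2[CO3²⁻] = (α₁ + 2α₂)·DIC
At pH 8.15: [H⁺]/K1 = 10^-2.23 = 0.0058884, K2/[H⁺] = 10^-1.06 = 0.087096
α₁ = 1/(1 + 0.0058884 + 0.087096) = 1/1.0930 = 0.9149; α₂ = α₁·K2/[H⁺] = 0.07969
α₁ + 2α₂ = 1.0743
CA = 1.0743 × 2.07 = 2.22 mmol/kg

CA = 2.22 mmol/kg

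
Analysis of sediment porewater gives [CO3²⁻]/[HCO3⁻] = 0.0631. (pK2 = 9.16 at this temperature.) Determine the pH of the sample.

From K2 = [H⁺][CO3²⁻]/[HCO3⁻]:  pH = pK2 + log₁₀([CO3²⁻]/[HCO3⁻])
log₁₀(0.0631) = -1.200
pH = 9.16 + (-1.200) = 7.96

pH = 7.96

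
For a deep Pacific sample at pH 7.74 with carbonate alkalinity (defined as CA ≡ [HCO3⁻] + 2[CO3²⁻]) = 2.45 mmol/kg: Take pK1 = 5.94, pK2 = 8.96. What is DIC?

DIC = 2.35 mmol/kg

CA = [HCO3⁻] + 2[CO3²⁻] = (α₁ + 2α₂)·DIC
At pH 7.74: [H⁺]/K1 = 10^-1.80 = 0.015849, K2/[H⁺] = 10^-1.22 = 0.060256
α₁ = 1/(1 + 0.015849 + 0.060256) = 1/1.0761 = 0.9293; α₂ = α₁·K2/[H⁺] = 0.05599
α₁ + 2α₂ = 1.0413
DIC = CA / (α₁ + 2α₂) = 2.45 / 1.0413 = 2.35 mmol/kg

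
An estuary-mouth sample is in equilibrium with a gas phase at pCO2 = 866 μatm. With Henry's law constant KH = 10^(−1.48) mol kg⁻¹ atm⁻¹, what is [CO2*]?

KH = 10^(−1.48) = 3.311×10^-2 mol kg⁻¹ atm⁻¹
[CO2*] = KH · pCO2 = 3.311×10^-2 × 866×10^-6 atm = 2.87×10^-5 mol/kg

[CO2*] = 28.7 μmol/kg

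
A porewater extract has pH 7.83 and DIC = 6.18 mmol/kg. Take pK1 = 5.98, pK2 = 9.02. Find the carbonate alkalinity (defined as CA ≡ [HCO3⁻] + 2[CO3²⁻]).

CA = 6.47 mmol/kg

CA = [HCO3⁻] + 2[CO3²⁻] = (α₁ + 2α₂)·DIC
At pH 7.83: [H⁺]/K1 = 10^-1.85 = 0.014125, K2/[H⁺] = 10^-1.19 = 0.064565
α₁ = 1/(1 + 0.014125 + 0.064565) = 1/1.0787 = 0.9270; α₂ = α₁·K2/[H⁺] = 0.05986
α₁ + 2α₂ = 1.0468
CA = 1.0468 × 6.18 = 6.47 mmol/kg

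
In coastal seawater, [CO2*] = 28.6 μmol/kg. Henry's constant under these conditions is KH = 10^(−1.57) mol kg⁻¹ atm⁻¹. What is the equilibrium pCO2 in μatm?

pCO2 = 1060 μatm

KH = 10^(−1.57) = 2.692×10^-2 mol kg⁻¹ atm⁻¹
pCO2 = [CO2*]/KH = 28.6×10^-6 / 2.692×10^-2 = 1.06×10^-3 atm = 1060 μatm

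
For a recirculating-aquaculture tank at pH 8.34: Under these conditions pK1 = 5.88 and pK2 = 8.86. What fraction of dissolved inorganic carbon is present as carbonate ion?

α₂ = 0.231

α₂ = 1 / (1 + [H⁺]/K2 + [H⁺]²/(K1K2)) = 1 / (1 + 10^+0.52 + 10^-1.94)
   = 1 / (1 + 3.3113 + 0.011482) = 1/4.3228 = 0.2313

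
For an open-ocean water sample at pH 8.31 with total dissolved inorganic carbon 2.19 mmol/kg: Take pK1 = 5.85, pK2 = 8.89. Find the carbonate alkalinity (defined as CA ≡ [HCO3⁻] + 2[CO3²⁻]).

CA = 2.64 mmol/kg

CA = [HCO3⁻] + 2[CO3²⁻] = (α₁ + 2α₂)·DIC
At pH 8.31: [H⁺]/K1 = 10^-2.46 = 0.0034674, K2/[H⁺] = 10^-0.58 = 0.26303
α₁ = 1/(1 + 0.0034674 + 0.26303) = 1/1.2665 = 0.7896; α₂ = α₁·K2/[H⁺] = 0.2077
α₁ + 2α₂ = 1.2049
CA = 1.2049 × 2.19 = 2.64 mmol/kg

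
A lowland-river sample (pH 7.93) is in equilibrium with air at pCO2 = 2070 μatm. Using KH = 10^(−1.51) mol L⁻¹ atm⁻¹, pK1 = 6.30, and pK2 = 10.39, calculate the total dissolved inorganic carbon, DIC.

DIC = 2.80 mmol/L

[CO2*] = KH · pCO2 = 10^(−1.51) × 2070×10^-6 = 6.397×10^-5 mol/L
α₀ = 1/(1 + K1/[H⁺] + K1K2/[H⁺]²) = 1/(1 + 10^+1.63 + 10^-0.83) = 0.02283
DIC = [CO2*]/α₀ = 6.397×10^-5 / 0.02283 = 2.80 mmol/L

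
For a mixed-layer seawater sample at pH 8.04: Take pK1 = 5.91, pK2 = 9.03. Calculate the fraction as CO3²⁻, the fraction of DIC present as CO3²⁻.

α₂ = 0.0922

α₂ = 1 / (1 + [H⁺]/K2 + [H⁺]²/(K1K2)) = 1 / (1 + 10^+0.99 + 10^-1.14)
   = 1 / (1 + 9.7724 + 0.072444) = 1/10.845 = 0.09221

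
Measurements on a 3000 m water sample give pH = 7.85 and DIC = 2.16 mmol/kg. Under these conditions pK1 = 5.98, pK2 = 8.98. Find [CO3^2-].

[CO3²⁻] = 0.147 mmol/kg

α₂ = 1 / (1 + [H⁺]/K2 + [H⁺]²/(K1K2)) = 1 / (1 + 10^+1.13 + 10^-0.74)
   = 1 / (1 + 13.490 + 0.18197) = 1/14.672 = 0.06816
[CO3²⁻] = α₂ × DIC = 0.06816 × 2.16 = 0.147 mmol/kg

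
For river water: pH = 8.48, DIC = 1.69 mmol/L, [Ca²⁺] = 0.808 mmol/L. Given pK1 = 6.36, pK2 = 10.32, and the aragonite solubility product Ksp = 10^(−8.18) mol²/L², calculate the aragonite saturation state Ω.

Ω = 2.92

α₂ = 1 / (1 + [H⁺]/K2 + [H⁺]²/(K1K2)) = 1 / (1 + 10^+1.84 + 10^-0.28)
   = 1 / (1 + 69.183 + 0.52481) = 1/70.708 = 0.01414
[CO3²⁻] = α₂ × DIC = 0.01414 × 1.69 = 0.02390 mmol/L
Ksp = 10^(−8.18) = 6.607×10^-9
Ω = [Ca²⁺][CO3²⁻]/Ksp = (0.808×10^-3)(2.390×10^-5) / 6.607×10^-9 = 2.92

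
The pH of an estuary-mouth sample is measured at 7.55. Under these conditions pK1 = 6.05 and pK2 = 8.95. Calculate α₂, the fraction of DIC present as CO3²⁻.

α₂ = 0.0372

α₂ = 1 / (1 + [H⁺]/K2 + [H⁺]²/(K1K2)) = 1 / (1 + 10^+1.40 + 10^-0.10)
   = 1 / (1 + 25.119 + 0.79433) = 1/26.913 = 0.03716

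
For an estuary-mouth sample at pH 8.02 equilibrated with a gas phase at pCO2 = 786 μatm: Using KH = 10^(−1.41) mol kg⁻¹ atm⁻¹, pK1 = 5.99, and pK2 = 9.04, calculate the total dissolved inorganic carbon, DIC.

DIC = 3.62 mmol/kg

[CO2*] = KH · pCO2 = 10^(−1.41) × 786×10^-6 = 3.058×10^-5 mol/kg
α₀ = 1/(1 + K1/[H⁺] + K1K2/[H⁺]²) = 1/(1 + 10^+2.03 + 10^+1.01) = 0.008447
DIC = [CO2*]/α₀ = 3.058×10^-5 / 0.008447 = 3.62 mmol/kg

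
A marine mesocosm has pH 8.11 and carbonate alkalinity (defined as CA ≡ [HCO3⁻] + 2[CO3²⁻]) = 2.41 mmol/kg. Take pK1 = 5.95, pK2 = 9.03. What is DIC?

CA = [HCO3⁻] + 2[CO3²⁻] = (α₁ + 2α₂)·DIC
At pH 8.11: [H⁺]/K1 = 10^-2.16 = 0.0069183, K2/[H⁺] = 10^-0.92 = 0.12023
α₁ = 1/(1 + 0.0069183 + 0.12023) = 1/1.1271 = 0.8872; α₂ = α₁·K2/[H⁺] = 0.1067
α₁ + 2α₂ = 1.1005
DIC = CA / (α₁ + 2α₂) = 2.41 / 1.1005 = 2.19 mmol/kg

DIC = 2.19 mmol/kg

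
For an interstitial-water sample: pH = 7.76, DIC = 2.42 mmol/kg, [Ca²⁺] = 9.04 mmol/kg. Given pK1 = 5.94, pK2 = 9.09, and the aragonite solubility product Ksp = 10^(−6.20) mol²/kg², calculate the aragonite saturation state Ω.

α₂ = 1 / (1 + [H⁺]/K2 + [H⁺]²/(K1K2)) = 1 / (1 + 10^+1.33 + 10^-0.49)
   = 1 / (1 + 21.380 + 0.32359) = 1/22.703 = 0.04405
[CO3²⁻] = α₂ × DIC = 0.04405 × 2.42 = 0.1066 mmol/kg
Ksp = 10^(−6.20) = 6.310×10^-7
Ω = [Ca²⁺][CO3²⁻]/Ksp = (9.04×10^-3)(1.066×10^-4) / 6.310×10^-7 = 1.53

Ω = 1.53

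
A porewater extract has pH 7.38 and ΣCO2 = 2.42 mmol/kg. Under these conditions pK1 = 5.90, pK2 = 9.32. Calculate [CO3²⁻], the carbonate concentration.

[CO3²⁻] = 0.0266 mmol/kg

α₂ = 1 / (1 + [H⁺]/K2 + [H⁺]²/(K1K2)) = 1 / (1 + 10^+1.94 + 10^+0.46)
   = 1 / (1 + 87.096 + 2.8840) = 1/90.980 = 0.01099
[CO3²⁻] = α₂ × DIC = 0.01099 × 2.42 = 0.0266 mmol/kg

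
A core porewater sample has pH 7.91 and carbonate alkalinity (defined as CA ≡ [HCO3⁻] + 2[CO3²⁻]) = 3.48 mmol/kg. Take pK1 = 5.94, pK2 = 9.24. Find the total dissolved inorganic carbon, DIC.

CA = [HCO3⁻] + 2[CO3²⁻] = (α₁ + 2α₂)·DIC
At pH 7.91: [H⁺]/K1 = 10^-1.97 = 0.010715, K2/[H⁺] = 10^-1.33 = 0.046774
α₁ = 1/(1 + 0.010715 + 0.046774) = 1/1.0575 = 0.9456; α₂ = α₁·K2/[H⁺] = 0.04423
α₁ + 2α₂ = 1.0341
DIC = CA / (α₁ + 2α₂) = 3.48 / 1.0341 = 3.37 mmol/kg

DIC = 3.37 mmol/kg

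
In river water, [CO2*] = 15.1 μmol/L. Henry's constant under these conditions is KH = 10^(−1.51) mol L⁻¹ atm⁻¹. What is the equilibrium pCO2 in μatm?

pCO2 = 489 μatm

KH = 10^(−1.51) = 3.090×10^-2 mol L⁻¹ atm⁻¹
pCO2 = [CO2*]/KH = 15.1×10^-6 / 3.090×10^-2 = 4.89×10^-4 atm = 489 μatm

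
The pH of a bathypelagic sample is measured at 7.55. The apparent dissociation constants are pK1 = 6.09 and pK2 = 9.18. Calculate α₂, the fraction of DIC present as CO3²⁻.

α₂ = 1 / (1 + [H⁺]/K2 + [H⁺]²/(K1K2)) = 1 / (1 + 10^+1.63 + 10^+0.17)
   = 1 / (1 + 42.658 + 1.4791) = 1/45.137 = 0.02215

α₂ = 0.0222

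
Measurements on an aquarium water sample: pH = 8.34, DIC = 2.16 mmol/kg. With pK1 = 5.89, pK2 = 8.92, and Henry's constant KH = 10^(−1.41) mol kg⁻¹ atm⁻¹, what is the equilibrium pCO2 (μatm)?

pCO2 = 156 μatm

α₀ = 1 / (1 + K1/[H⁺] + K1K2/[H⁺]²) = 1 / (1 + 10^+2.45 + 10^+1.87)
   = 1 / (1 + 281.84 + 74.131) = 1/356.97 = 0.002801
[CO2*] = α₀ × DIC = 0.002801 × 2.16 = 0.006051 mmol/kg = 6.051 μmol/kg
pCO2 = [CO2*]/KH = 6.051×10^-6 / 3.890×10^-2 = 156 μatm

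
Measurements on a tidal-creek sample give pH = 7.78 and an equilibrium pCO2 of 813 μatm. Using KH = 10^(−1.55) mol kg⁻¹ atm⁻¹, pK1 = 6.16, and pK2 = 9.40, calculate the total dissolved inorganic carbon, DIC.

[CO2*] = KH · pCO2 = 10^(−1.55) × 813×10^-6 = 2.291×10^-5 mol/kg
α₀ = 1/(1 + K1/[H⁺] + K1K2/[H⁺]²) = 1/(1 + 10^+1.62 + 10^+0.00) = 0.02289
DIC = [CO2*]/α₀ = 2.291×10^-5 / 0.02289 = 1.00 mmol/kg

DIC = 1.00 mmol/kg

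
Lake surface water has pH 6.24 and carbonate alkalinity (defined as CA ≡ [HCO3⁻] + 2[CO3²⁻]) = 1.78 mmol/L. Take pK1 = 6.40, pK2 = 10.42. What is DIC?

DIC = 4.35 mmol/L

CA = [HCO3⁻] + 2[CO3²⁻] = (α₁ + 2α₂)·DIC
At pH 6.24: [H⁺]/K1 = 10^0.16 = 1.4454, K2/[H⁺] = 10^-4.18 = 6.6069×10^-5
α₁ = 1/(1 + 1.4454 + 6.6069×10^-5) = 1/2.4455 = 0.4089; α₂ = α₁·K2/[H⁺] = 2.702×10^-5
α₁ + 2α₂ = 0.4090
DIC = CA / (α₁ + 2α₂) = 1.78 / 0.4090 = 4.35 mmol/L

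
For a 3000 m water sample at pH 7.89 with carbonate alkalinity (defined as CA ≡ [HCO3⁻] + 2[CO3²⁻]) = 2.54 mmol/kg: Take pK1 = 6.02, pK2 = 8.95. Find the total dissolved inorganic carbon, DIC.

CA = [HCO3⁻] + 2[CO3²⁻] = (α₁ + 2α₂)·DIC
At pH 7.89: [H⁺]/K1 = 10^-1.87 = 0.013490, K2/[H⁺] = 10^-1.06 = 0.087096
α₁ = 1/(1 + 0.013490 + 0.087096) = 1/1.1006 = 0.9086; α₂ = α₁·K2/[H⁺] = 0.07914
α₁ + 2α₂ = 1.0669
DIC = CA / (α₁ + 2α₂) = 2.54 / 1.0669 = 2.38 mmol/kg

DIC = 2.38 mmol/kg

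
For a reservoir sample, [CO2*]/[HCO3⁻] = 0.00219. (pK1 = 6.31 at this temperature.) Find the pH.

From K1 = [H⁺][HCO3⁻]/[CO2*]:  pH = pK1 − log₁₀([CO2*]/[HCO3⁻])
log₁₀(0.00219) = -2.660
pH = 6.31 − (-2.660) = 8.97

pH = 8.97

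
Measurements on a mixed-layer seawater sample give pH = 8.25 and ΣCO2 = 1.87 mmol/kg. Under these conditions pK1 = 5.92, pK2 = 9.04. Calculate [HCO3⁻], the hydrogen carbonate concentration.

[HCO3⁻] = 1.60 mmol/kg

α₁ = 1 / (1 + [H⁺]/K1 + K2/[H⁺]) = 1 / (1 + 10^-2.33 + 10^-0.79)
   = 1 / (1 + 0.0046774 + 0.16218) = 1/1.1669 = 0.8570
[HCO3⁻] = α₁ × DIC = 0.8570 × 1.87 = 1.60 mmol/kg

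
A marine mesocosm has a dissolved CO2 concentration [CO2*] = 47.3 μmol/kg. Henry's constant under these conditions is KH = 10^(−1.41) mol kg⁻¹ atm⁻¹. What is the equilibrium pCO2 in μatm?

KH = 10^(−1.41) = 3.890×10^-2 mol kg⁻¹ atm⁻¹
pCO2 = [CO2*]/KH = 47.3×10^-6 / 3.890×10^-2 = 1.22×10^-3 atm = 1220 μatm

pCO2 = 1220 μatm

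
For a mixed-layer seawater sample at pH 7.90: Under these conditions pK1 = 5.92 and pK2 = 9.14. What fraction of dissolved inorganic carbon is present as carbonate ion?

α₂ = 1 / (1 + [H⁺]/K2 + [H⁺]²/(K1K2)) = 1 / (1 + 10^+1.24 + 10^-0.74)
   = 1 / (1 + 17.378 + 0.18197) = 1/18.560 = 0.05388

α₂ = 0.0539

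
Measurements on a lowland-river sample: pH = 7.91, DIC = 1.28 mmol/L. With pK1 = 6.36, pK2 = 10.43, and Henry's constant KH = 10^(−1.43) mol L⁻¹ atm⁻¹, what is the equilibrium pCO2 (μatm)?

α₀ = 1 / (1 + K1/[H⁺] + K1K2/[H⁺]²) = 1 / (1 + 10^+1.55 + 10^-0.97)
   = 1 / (1 + 35.481 + 0.10715) = 1/36.588 = 0.02733
[CO2*] = α₀ × DIC = 0.02733 × 1.28 = 0.03498 mmol/L
pCO2 = [CO2*]/KH = 3.498×10^-5 / 3.715×10^-2 = 942 μatm

pCO2 = 942 μatm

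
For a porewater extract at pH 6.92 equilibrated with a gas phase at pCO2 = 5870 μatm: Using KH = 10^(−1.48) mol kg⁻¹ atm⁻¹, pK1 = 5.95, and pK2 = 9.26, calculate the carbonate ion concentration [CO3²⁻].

[CO3²⁻] = 8.29 μmol/kg

[CO2*] = KH · pCO2 = 10^(−1.48) × 5870×10^-6 = 1.944×10^-4 mol/kg
α₀ = 1/(1 + K1/[H⁺] + K1K2/[H⁺]²) = 1/(1 + 10^+0.97 + 10^-1.37) = 0.09638
DIC = [CO2*]/α₀ = 1.944×10^-4 / 0.09638 = 2.017 mmol/kg
[CO3²⁻] = α₂·DIC; α₂ = 0.004112, so [CO3²⁻] = 0.004112 × 2.017 = 0.00829 mmol/kg = 8.29 μmol/kg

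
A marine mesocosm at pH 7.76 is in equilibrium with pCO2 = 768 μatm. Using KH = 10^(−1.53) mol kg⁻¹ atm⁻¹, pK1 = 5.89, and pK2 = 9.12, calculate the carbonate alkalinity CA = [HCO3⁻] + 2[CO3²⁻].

CA = 1.83 mmol/kg

[CO2*] = KH · pCO2 = 10^(−1.53) × 768×10^-6 = 2.267×10^-5 mol/kg
α₀ = 1/(1 + K1/[H⁺] + K1K2/[H⁺]²) = 1/(1 + 10^+1.87 + 10^+0.51) = 0.01276
DIC = [CO2*]/α₀ = 2.267×10^-5 / 0.01276 = 1.776 mmol/kg
CA = (α₁ + 2α₂)·DIC = (0.9459 + 2×0.04129) × 1.776 = 1.83 mmol/kg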